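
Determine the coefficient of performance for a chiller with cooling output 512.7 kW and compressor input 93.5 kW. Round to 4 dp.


COP = 512.7 / 93.5 = 5.4834

5.4834


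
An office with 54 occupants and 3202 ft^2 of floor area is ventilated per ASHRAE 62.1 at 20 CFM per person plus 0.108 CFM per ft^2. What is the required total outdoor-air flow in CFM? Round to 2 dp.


Total = 54*20 + 3202*0.108 = 1425.82 CFM

1425.82 CFM


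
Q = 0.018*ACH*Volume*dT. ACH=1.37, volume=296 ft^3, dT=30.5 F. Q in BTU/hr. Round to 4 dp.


Q = 0.018 * 1.37 * 296 * 30.5 = 222.6305 BTU/hr

222.6305 BTU/hr


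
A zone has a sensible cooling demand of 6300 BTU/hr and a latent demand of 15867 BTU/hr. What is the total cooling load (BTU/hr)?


Qt = 6300 + 15867 = 22167 BTU/hr

22167 BTU/hr


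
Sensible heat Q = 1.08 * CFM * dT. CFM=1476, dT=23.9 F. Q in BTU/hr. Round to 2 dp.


Q = 1.08 * 1476 * 23.9 = 38098.51 BTU/hr

38098.51 BTU/hr


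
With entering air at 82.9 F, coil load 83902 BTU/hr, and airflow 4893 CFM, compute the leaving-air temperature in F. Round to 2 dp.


dT = 83902/(1.08*4893) = 15.8772
T_leave = 82.9 - 15.8772 = 67.02 F

67.02 F


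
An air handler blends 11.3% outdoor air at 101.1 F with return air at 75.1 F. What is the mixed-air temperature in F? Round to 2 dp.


T_mix = 75.1 + (11.3/100)*(101.1-75.1) = 78.04 F

78.04 F


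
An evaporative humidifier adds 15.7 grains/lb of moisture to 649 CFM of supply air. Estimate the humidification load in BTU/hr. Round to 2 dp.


Q = 0.68 * 649 * 15.7 = 6928.72 BTU/hr

6928.72 BTU/hr


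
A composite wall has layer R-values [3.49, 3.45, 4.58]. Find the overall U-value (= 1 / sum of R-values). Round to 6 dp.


R_total = 3.49 + 3.45 + 4.58 = 11.52
U = 1/11.52 = 0.086806

0.086806


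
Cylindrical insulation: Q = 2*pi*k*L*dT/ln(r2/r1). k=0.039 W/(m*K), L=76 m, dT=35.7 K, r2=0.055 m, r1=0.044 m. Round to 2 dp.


Q = 2*pi*0.039*76*35.7/ln(0.055/0.044) = 2979.49 W

2979.49 W


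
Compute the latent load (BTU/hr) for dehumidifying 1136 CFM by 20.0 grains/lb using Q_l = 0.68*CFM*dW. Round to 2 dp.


Q = 0.68 * 1136 * 20.0 = 15449.60 BTU/hr

15449.60 BTU/hr


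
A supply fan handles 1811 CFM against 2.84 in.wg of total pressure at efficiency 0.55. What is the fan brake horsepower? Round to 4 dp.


BHP = 1811 * 2.84 / (6356 * 0.55) = 1.4713 hp

1.4713 hp


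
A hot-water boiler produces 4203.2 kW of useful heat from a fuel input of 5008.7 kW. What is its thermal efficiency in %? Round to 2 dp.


eta = (4203.2/5008.7)*100 = 83.92 %

83.92 %


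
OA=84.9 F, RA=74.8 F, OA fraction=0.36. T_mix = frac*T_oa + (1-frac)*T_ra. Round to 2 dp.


T_mix = 0.36*84.9 + 0.64*74.8 = 78.44 F

78.44 F


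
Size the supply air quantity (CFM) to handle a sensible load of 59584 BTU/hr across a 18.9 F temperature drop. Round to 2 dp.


CFM = 59584 / (1.08 * 18.9) = 2919.07

2919.07 CFM


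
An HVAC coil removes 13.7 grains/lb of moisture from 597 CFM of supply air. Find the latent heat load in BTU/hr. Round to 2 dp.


Q = 0.68 * 597 * 13.7 = 5561.65 BTU/hr

5561.65 BTU/hr


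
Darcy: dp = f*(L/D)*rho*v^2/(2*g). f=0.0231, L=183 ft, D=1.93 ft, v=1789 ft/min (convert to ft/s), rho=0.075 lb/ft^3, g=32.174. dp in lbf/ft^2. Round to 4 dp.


v_fps = 1789/60 = 29.8167 ft/s
dp = 0.0231*(183/1.93)*0.075*29.8167^2/(2*32.174) = 2.2696 lbf/ft^2

2.2696 lbf/ft^2


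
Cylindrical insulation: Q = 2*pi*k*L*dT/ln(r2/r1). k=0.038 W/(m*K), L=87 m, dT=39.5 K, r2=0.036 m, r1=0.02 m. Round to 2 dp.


Q = 2*pi*0.038*87*39.5/ln(0.036/0.02) = 1395.92 W

1395.92 W


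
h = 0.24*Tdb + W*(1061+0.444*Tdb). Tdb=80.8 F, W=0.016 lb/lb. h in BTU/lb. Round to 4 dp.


h = 0.24*80.8 + 0.016*(1061+0.444*80.8) = 36.9420 BTU/lb

36.9420 BTU/lb


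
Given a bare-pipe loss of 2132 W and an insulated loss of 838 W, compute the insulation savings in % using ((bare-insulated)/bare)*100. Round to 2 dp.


Savings = ((2132-838)/2132)*100 = 60.69 %

60.69 %


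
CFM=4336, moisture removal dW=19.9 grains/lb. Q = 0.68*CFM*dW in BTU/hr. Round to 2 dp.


Q = 0.68 * 4336 * 19.9 = 58674.75 BTU/hr

58674.75 BTU/hr


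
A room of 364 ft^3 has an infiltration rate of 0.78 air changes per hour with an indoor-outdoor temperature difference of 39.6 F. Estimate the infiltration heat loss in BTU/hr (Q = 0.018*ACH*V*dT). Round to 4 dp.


Q = 0.018 * 0.78 * 364 * 39.6 = 202.3782 BTU/hr

202.3782 BTU/hr


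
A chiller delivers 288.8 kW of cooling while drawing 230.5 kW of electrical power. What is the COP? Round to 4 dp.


COP = 288.8 / 230.5 = 1.2529

1.2529


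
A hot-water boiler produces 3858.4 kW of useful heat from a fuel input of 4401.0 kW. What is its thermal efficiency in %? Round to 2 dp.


eta = (3858.4/4401.0)*100 = 87.67 %

87.67 %


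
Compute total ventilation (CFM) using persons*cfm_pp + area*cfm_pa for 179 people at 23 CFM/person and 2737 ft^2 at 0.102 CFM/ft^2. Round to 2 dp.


Total = 179*23 + 2737*0.102 = 4396.17 CFM

4396.17 CFM


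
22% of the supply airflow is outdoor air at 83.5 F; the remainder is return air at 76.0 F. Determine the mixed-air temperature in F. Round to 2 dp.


T_mix = 0.22*83.5 + 0.78*76.0 = 77.65 F

77.65 F


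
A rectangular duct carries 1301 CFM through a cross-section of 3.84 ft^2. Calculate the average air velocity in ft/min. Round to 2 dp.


V = 1301 / 3.84 = 338.80 ft/min

338.80 ft/min


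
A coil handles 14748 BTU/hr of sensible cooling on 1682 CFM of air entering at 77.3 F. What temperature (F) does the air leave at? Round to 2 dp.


dT = 14748/(1.08*1682) = 8.1186
T_leave = 77.3 - 8.1186 = 69.18 F

69.18 F


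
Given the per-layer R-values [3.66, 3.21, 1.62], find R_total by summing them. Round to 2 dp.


R_total = 3.66 + 3.21 + 1.62 = 8.49

8.49


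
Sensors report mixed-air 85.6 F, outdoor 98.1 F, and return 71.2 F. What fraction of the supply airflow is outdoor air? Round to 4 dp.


frac = (85.6 - 71.2) / (98.1 - 71.2) = 0.5353

0.5353


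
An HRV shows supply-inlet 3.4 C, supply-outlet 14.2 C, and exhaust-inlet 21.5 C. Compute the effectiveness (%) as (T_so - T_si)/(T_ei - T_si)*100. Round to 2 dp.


eff = (14.2-3.4)/(21.5-3.4)*100 = 59.67 %

59.67 %


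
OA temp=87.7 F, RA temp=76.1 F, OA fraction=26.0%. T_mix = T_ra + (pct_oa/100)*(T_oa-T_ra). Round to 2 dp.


T_mix = 76.1 + (26.0/100)*(87.7-76.1) = 79.12 F

79.12 F


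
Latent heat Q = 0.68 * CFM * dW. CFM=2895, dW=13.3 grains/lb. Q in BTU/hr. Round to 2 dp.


Q = 0.68 * 2895 * 13.3 = 26182.38 BTU/hr

26182.38 BTU/hr


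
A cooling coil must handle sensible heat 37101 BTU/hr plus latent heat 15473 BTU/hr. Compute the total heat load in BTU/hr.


Qt = 37101 + 15473 = 52574 BTU/hr

52574 BTU/hr


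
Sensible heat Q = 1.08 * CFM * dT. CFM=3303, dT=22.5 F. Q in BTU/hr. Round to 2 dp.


Q = 1.08 * 3303 * 22.5 = 80262.90 BTU/hr

80262.90 BTU/hr


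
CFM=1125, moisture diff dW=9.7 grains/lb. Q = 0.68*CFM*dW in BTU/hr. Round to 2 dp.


Q = 0.68 * 1125 * 9.7 = 7420.50 BTU/hr

7420.50 BTU/hr


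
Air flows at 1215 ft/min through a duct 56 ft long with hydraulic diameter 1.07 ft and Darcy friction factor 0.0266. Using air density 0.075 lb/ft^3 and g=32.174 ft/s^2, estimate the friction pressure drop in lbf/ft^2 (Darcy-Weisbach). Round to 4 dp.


v_fps = 1215/60 = 20.25 ft/s
dp = 0.0266*(56/1.07)*0.075*20.25^2/(2*32.174) = 0.6654 lbf/ft^2

0.6654 lbf/ft^2


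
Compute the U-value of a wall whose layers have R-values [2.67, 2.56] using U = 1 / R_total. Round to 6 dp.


R_total = 2.67 + 2.56 = 5.23
U = 1/5.23 = 0.191205

0.191205


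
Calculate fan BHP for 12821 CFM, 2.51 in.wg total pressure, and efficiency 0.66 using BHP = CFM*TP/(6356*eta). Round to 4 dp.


BHP = 12821 * 2.51 / (6356 * 0.66) = 7.6713 hp

7.6713 hp


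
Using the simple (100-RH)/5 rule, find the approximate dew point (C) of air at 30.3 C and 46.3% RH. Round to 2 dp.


Td = 30.3 - (100-46.3)/5 = 19.56 C

19.56 C


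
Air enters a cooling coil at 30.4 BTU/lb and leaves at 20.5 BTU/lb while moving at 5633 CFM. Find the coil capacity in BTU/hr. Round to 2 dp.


Q = 4.5 * 5633 * (30.4 - 20.5) = 250950.15 BTU/hr

250950.15 BTU/hr


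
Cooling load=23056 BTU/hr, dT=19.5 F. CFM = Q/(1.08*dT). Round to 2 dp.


CFM = 23056 / (1.08 * 19.5) = 1094.78

1094.78 CFM


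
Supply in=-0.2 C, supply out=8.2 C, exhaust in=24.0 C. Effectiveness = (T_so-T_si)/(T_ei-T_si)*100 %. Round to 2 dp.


eff = (8.2-(-0.2))/(24.0-(-0.2))*100 = 34.71 %

34.71 %


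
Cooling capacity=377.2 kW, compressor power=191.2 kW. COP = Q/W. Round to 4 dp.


COP = 377.2 / 191.2 = 1.9728

1.9728


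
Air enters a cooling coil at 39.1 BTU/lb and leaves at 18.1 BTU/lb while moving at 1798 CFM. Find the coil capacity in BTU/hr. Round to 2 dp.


Q = 4.5 * 1798 * (39.1 - 18.1) = 169911.00 BTU/hr

169911.00 BTU/hr


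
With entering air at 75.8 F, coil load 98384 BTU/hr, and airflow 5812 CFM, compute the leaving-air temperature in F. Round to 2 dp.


dT = 98384/(1.08*5812) = 15.6738
T_leave = 75.8 - 15.6738 = 60.13 F

60.13 F


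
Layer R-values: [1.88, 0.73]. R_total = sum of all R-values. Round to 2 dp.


R_total = 1.88 + 0.73 = 2.61

2.61


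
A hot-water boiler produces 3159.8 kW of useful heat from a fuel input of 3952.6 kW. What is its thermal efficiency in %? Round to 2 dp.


eta = (3159.8/3952.6)*100 = 79.94 %

79.94 %


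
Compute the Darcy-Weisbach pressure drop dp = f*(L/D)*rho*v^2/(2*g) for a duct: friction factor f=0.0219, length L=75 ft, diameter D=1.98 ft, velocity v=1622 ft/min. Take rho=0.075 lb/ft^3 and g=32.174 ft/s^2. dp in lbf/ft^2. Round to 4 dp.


v_fps = 1622/60 = 27.0333 ft/s
dp = 0.0219*(75/1.98)*0.075*27.0333^2/(2*32.174) = 0.7066 lbf/ft^2

0.7066 lbf/ft^2


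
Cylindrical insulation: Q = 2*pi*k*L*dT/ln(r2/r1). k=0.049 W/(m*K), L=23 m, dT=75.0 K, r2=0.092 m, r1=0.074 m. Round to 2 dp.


Q = 2*pi*0.049*23*75.0/ln(0.092/0.074) = 2439.27 W

2439.27 W


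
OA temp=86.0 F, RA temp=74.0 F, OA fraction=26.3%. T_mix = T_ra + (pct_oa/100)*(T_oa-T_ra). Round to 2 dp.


T_mix = 74.0 + (26.3/100)*(86.0-74.0) = 77.16 F

77.16 F


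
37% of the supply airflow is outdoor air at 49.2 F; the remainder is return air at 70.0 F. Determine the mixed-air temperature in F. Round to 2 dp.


T_mix = 0.37*49.2 + 0.63*70.0 = 62.30 F

62.30 F


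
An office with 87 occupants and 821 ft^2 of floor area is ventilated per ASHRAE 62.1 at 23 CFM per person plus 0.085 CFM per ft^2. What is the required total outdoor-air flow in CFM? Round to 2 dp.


Total = 87*23 + 821*0.085 = 2070.79 CFM

2070.79 CFM


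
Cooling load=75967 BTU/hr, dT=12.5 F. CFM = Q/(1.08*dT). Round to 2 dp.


CFM = 75967 / (1.08 * 12.5) = 5627.19

5627.19 CFM


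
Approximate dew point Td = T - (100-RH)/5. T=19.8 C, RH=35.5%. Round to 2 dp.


Td = 19.8 - (100-35.5)/5 = 6.90 C

6.90 C


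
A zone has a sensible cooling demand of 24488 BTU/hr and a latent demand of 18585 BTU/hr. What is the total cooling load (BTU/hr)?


Qt = 24488 + 18585 = 43073 BTU/hr

43073 BTU/hr


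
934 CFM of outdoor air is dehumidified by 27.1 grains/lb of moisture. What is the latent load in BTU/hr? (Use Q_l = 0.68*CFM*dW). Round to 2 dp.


Q = 0.68 * 934 * 27.1 = 17211.75 BTU/hr

17211.75 BTU/hr


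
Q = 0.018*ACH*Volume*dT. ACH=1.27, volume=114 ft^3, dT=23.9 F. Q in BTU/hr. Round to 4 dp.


Q = 0.018 * 1.27 * 114 * 23.9 = 62.2844 BTU/hr

62.2844 BTU/hr


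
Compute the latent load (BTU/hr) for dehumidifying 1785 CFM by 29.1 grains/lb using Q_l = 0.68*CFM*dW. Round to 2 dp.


Q = 0.68 * 1785 * 29.1 = 35321.58 BTU/hr

35321.58 BTU/hr


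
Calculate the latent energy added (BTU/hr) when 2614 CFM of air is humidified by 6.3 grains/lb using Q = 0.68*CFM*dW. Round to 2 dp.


Q = 0.68 * 2614 * 6.3 = 11198.38 BTU/hr

11198.38 BTU/hr


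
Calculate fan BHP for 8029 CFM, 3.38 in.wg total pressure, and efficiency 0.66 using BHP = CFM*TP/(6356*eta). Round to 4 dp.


BHP = 8029 * 3.38 / (6356 * 0.66) = 6.4692 hp

6.4692 hp


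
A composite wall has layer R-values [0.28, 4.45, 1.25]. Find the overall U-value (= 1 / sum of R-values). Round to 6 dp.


R_total = 0.28 + 4.45 + 1.25 = 5.98
U = 1/5.98 = 0.167224

0.167224


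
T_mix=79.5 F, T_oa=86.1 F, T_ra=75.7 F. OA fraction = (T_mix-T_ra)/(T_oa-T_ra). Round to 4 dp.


frac = (79.5 - 75.7) / (86.1 - 75.7) = 0.3654

0.3654


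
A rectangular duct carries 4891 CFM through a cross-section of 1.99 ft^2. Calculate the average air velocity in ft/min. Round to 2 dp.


V = 4891 / 1.99 = 2457.79 ft/min

2457.79 ft/min


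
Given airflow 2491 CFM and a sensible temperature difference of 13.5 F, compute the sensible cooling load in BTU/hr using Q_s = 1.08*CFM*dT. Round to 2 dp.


Q = 1.08 * 2491 * 13.5 = 36318.78 BTU/hr

36318.78 BTU/hr


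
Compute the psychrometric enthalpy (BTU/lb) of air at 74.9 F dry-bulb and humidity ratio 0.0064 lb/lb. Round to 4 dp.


h = 0.24*74.9 + 0.0064*(1061+0.444*74.9) = 24.9792 BTU/lb

24.9792 BTU/lb


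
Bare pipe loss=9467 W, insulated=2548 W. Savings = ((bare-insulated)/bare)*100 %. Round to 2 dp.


Savings = ((9467-2548)/9467)*100 = 73.09 %

73.09 %


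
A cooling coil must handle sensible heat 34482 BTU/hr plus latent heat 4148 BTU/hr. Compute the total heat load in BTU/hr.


Qt = 34482 + 4148 = 38630 BTU/hr

38630 BTU/hr


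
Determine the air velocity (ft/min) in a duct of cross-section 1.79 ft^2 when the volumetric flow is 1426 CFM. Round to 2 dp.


V = 1426 / 1.79 = 796.65 ft/min

796.65 ft/min


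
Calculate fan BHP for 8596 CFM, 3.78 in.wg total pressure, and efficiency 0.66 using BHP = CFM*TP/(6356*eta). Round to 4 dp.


BHP = 8596 * 3.78 / (6356 * 0.66) = 7.7457 hp

7.7457 hp


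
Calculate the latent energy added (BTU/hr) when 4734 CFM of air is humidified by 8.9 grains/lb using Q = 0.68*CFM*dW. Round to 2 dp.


Q = 0.68 * 4734 * 8.9 = 28650.17 BTU/hr

28650.17 BTU/hr


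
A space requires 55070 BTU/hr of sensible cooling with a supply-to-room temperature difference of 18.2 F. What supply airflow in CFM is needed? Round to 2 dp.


CFM = 55070 / (1.08 * 18.2) = 2801.69

2801.69 CFM


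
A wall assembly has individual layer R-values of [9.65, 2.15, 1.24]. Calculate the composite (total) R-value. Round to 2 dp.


R_total = 9.65 + 2.15 + 1.24 = 13.04

13.04


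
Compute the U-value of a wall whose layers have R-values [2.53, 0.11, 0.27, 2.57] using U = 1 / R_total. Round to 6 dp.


R_total = 2.53 + 0.11 + 0.27 + 2.57 = 5.48
U = 1/5.48 = 0.182482

0.182482


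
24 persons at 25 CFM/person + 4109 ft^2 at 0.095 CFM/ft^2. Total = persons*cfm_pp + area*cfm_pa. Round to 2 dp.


Total = 24*25 + 4109*0.095 = 990.36 CFM

990.36 CFM


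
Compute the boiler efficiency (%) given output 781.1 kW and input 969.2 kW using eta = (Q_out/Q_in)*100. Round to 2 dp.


eta = (781.1/969.2)*100 = 80.59 %

80.59 %


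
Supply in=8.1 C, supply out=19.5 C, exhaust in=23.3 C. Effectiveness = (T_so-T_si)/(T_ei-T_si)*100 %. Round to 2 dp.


eff = (19.5-8.1)/(23.3-8.1)*100 = 75.00 %

75.00 %


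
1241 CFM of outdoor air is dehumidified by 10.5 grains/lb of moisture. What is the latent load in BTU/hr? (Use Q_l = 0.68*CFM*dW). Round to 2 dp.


Q = 0.68 * 1241 * 10.5 = 8860.74 BTU/hr

8860.74 BTU/hr


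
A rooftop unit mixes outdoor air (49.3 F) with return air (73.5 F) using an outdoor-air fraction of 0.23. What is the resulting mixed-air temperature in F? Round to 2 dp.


T_mix = 0.23*49.3 + 0.77*73.5 = 67.93 F

67.93 F


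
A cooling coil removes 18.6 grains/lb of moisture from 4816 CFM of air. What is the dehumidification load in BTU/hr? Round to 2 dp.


Q = 0.68 * 4816 * 18.6 = 60912.77 BTU/hr

60912.77 BTU/hr


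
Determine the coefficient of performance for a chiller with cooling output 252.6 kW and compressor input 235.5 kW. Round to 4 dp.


COP = 252.6 / 235.5 = 1.0726

1.0726


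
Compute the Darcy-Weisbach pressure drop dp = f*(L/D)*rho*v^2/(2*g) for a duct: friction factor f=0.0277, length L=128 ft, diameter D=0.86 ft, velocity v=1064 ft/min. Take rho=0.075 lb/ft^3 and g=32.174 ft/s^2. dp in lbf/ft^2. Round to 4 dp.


v_fps = 1064/60 = 17.7333 ft/s
dp = 0.0277*(128/0.86)*0.075*17.7333^2/(2*32.174) = 1.5111 lbf/ft^2

1.5111 lbf/ft^2


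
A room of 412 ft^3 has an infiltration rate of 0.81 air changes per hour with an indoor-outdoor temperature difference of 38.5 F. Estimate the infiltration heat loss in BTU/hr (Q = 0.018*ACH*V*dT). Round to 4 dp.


Q = 0.018 * 0.81 * 412 * 38.5 = 231.2680 BTU/hr

231.2680 BTU/hr


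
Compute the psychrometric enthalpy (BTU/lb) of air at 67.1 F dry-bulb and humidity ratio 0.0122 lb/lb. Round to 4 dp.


h = 0.24*67.1 + 0.0122*(1061+0.444*67.1) = 29.4117 BTU/lb

29.4117 BTU/lb


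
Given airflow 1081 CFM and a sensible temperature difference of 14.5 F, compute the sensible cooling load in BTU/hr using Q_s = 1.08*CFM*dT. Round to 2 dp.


Q = 1.08 * 1081 * 14.5 = 16928.46 BTU/hr

16928.46 BTU/hr


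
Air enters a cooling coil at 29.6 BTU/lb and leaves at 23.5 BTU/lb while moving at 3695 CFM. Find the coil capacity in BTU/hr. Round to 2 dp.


Q = 4.5 * 3695 * (29.6 - 23.5) = 101427.75 BTU/hr

101427.75 BTU/hr


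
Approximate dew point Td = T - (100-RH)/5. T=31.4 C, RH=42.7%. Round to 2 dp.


Td = 31.4 - (100-42.7)/5 = 19.94 C

19.94 C


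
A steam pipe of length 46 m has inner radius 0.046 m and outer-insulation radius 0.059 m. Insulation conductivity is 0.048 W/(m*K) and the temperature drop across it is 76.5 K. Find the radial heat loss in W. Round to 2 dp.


Q = 2*pi*0.048*46*76.5/ln(0.059/0.046) = 4264.05 W

4264.05 W


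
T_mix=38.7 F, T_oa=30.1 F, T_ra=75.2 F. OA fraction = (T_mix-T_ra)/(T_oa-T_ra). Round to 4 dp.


frac = (38.7 - 75.2) / (30.1 - 75.2) = 0.8093

0.8093


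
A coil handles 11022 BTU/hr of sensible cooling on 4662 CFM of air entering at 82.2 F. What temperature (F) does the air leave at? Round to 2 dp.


dT = 11022/(1.08*4662) = 2.1891
T_leave = 82.2 - 2.1891 = 80.01 F

80.01 F


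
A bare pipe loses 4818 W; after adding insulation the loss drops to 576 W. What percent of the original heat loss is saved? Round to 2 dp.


Savings = ((4818-576)/4818)*100 = 88.04 %

88.04 %


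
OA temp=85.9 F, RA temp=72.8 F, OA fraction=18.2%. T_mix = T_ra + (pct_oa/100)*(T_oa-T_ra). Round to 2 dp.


T_mix = 72.8 + (18.2/100)*(85.9-72.8) = 75.18 F

75.18 F


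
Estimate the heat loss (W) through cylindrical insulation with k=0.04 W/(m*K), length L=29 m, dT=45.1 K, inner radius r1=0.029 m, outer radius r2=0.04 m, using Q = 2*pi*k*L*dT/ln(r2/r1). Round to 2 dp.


Q = 2*pi*0.04*29*45.1/ln(0.04/0.029) = 1022.16 W

1022.16 W


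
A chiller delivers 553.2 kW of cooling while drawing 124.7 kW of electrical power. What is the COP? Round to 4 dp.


COP = 553.2 / 124.7 = 4.4362

4.4362


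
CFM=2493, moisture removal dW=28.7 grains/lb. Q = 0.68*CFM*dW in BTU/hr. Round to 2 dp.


Q = 0.68 * 2493 * 28.7 = 48653.39 BTU/hr

48653.39 BTU/hr


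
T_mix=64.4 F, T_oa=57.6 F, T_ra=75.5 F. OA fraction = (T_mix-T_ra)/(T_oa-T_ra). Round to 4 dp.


frac = (64.4 - 75.5) / (57.6 - 75.5) = 0.6201

0.6201


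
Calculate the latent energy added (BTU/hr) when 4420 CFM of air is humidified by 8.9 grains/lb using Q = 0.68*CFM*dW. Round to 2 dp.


Q = 0.68 * 4420 * 8.9 = 26749.84 BTU/hr

26749.84 BTU/hr


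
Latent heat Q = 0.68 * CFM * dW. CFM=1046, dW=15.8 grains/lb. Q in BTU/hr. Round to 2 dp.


Q = 0.68 * 1046 * 15.8 = 11238.22 BTU/hr

11238.22 BTU/hr


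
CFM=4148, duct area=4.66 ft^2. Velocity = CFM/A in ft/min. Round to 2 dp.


V = 4148 / 4.66 = 890.13 ft/min

890.13 ft/min


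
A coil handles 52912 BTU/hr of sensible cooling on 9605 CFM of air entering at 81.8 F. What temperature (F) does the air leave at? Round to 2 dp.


dT = 52912/(1.08*9605) = 5.1007
T_leave = 81.8 - 5.1007 = 76.70 F

76.70 F


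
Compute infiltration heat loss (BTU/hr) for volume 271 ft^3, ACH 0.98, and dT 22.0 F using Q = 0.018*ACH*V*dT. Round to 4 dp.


Q = 0.018 * 0.98 * 271 * 22.0 = 105.1697 BTU/hr

105.1697 BTU/hr


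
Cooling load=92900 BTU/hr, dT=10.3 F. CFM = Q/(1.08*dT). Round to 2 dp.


CFM = 92900 / (1.08 * 10.3) = 8351.31

8351.31 CFM


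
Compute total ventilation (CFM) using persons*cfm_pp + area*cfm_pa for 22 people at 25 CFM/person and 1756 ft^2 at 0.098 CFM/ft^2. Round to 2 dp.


Total = 22*25 + 1756*0.098 = 722.09 CFM

722.09 CFM


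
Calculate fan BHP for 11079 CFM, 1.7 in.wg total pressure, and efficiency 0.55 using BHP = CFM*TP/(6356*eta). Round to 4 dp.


BHP = 11079 * 1.7 / (6356 * 0.55) = 5.3877 hp

5.3877 hp


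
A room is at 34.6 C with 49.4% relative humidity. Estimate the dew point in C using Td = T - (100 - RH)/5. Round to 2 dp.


Td = 34.6 - (100-49.4)/5 = 24.48 C

24.48 C


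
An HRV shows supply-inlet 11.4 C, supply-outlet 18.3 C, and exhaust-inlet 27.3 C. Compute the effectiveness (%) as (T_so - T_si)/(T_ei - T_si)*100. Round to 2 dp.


eff = (18.3-11.4)/(27.3-11.4)*100 = 43.40 %

43.40 %


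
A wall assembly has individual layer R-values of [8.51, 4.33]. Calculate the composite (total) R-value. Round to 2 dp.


R_total = 8.51 + 4.33 = 12.84

12.84


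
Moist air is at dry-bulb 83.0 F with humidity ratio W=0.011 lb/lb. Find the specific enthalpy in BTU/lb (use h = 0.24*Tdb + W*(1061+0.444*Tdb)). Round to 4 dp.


h = 0.24*83.0 + 0.011*(1061+0.444*83.0) = 31.9964 BTU/lb

31.9964 BTU/lb


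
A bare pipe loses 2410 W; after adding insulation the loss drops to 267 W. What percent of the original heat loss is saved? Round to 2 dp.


Savings = ((2410-267)/2410)*100 = 88.92 %

88.92 %


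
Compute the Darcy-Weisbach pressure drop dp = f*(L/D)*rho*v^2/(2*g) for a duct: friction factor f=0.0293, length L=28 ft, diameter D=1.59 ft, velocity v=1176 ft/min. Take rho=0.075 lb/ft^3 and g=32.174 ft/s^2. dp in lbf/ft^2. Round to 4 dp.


v_fps = 1176/60 = 19.6 ft/s
dp = 0.0293*(28/1.59)*0.075*19.6^2/(2*32.174) = 0.2310 lbf/ft^2

0.2310 lbf/ft^2


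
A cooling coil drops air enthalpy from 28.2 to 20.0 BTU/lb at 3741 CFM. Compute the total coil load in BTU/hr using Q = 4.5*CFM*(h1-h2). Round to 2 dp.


Q = 4.5 * 3741 * (28.2 - 20.0) = 138042.90 BTU/hr

138042.90 BTU/hr


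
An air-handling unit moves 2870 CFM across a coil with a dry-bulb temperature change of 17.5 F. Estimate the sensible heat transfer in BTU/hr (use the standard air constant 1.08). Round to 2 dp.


Q = 1.08 * 2870 * 17.5 = 54243.00 BTU/hr

54243.00 BTU/hr


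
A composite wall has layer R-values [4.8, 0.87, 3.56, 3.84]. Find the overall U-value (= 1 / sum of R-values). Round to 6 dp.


R_total = 4.8 + 0.87 + 3.56 + 3.84 = 13.07
U = 1/13.07 = 0.076511

0.076511


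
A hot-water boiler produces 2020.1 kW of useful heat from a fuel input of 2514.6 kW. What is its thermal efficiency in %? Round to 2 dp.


eta = (2020.1/2514.6)*100 = 80.33 %

80.33 %


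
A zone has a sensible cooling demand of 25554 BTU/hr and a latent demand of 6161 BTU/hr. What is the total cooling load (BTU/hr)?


Qt = 25554 + 6161 = 31715 BTU/hr

31715 BTU/hr


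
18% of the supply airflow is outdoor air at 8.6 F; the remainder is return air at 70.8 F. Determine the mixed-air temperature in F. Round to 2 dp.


T_mix = 0.18*8.6 + 0.82*70.8 = 59.60 F

59.60 F


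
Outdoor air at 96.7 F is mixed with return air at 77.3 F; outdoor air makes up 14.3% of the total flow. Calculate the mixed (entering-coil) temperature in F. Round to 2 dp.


T_mix = 77.3 + (14.3/100)*(96.7-77.3) = 80.07 F

80.07 F


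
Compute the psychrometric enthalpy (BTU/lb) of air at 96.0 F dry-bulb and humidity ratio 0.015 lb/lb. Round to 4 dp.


h = 0.24*96.0 + 0.015*(1061+0.444*96.0) = 39.5944 BTU/lb

39.5944 BTU/lb


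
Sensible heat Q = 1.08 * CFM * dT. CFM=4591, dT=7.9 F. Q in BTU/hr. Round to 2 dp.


Q = 1.08 * 4591 * 7.9 = 39170.41 BTU/hr

39170.41 BTU/hr


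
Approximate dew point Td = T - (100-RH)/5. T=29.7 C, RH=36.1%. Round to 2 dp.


Td = 29.7 - (100-36.1)/5 = 16.92 C

16.92 C


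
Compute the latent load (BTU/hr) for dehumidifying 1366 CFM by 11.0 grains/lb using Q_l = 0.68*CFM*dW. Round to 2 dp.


Q = 0.68 * 1366 * 11.0 = 10217.68 BTU/hr

10217.68 BTU/hr


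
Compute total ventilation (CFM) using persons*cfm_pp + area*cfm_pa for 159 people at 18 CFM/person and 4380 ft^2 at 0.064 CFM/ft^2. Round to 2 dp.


Total = 159*18 + 4380*0.064 = 3142.32 CFM

3142.32 CFM


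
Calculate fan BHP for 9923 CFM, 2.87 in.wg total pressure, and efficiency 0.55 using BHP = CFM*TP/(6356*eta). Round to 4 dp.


BHP = 9923 * 2.87 / (6356 * 0.55) = 8.1466 hp

8.1466 hp


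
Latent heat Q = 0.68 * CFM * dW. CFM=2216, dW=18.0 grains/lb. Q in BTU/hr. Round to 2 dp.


Q = 0.68 * 2216 * 18.0 = 27123.84 BTU/hr

27123.84 BTU/hr


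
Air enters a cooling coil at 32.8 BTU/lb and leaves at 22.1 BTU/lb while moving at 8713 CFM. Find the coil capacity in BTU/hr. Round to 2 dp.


Q = 4.5 * 8713 * (32.8 - 22.1) = 419530.95 BTU/hr

419530.95 BTU/hr


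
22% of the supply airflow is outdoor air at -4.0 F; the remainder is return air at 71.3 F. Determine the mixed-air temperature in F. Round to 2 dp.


T_mix = 0.22*(-4.0) + 0.78*71.3 = 54.73 F

54.73 F


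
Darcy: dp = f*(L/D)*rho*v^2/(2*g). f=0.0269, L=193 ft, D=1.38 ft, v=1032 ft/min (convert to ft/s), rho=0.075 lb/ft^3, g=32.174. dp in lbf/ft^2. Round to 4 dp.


v_fps = 1032/60 = 17.2 ft/s
dp = 0.0269*(193/1.38)*0.075*17.2^2/(2*32.174) = 1.2972 lbf/ft^2

1.2972 lbf/ft^2


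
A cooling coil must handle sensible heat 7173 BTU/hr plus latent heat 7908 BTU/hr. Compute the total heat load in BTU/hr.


Qt = 7173 + 7908 = 15081 BTU/hr

15081 BTU/hr


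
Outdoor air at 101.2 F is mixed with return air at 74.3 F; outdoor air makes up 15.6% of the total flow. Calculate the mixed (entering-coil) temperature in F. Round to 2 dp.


T_mix = 74.3 + (15.6/100)*(101.2-74.3) = 78.50 F

78.50 F


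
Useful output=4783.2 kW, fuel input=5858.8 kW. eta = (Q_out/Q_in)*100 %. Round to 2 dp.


eta = (4783.2/5858.8)*100 = 81.64 %

81.64 %


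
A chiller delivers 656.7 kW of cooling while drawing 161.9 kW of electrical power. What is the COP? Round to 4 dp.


COP = 656.7 / 161.9 = 4.0562

4.0562


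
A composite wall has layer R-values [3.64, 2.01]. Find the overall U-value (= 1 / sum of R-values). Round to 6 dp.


R_total = 3.64 + 2.01 = 5.65
U = 1/5.65 = 0.176991

0.176991


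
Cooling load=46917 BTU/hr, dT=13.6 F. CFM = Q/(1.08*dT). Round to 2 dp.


CFM = 46917 / (1.08 * 13.6) = 3194.24

3194.24 CFM


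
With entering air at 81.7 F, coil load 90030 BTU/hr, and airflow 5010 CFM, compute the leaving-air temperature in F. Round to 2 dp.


dT = 90030/(1.08*5010) = 16.6389
T_leave = 81.7 - 16.6389 = 65.06 F

65.06 F


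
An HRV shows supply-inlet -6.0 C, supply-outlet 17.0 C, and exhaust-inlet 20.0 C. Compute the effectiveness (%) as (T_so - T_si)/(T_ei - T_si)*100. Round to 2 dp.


eff = (17.0-(-6.0))/(20.0-(-6.0))*100 = 88.46 %

88.46 %


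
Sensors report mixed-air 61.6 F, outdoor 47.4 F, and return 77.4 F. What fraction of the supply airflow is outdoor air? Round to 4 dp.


frac = (61.6 - 77.4) / (47.4 - 77.4) = 0.5267

0.5267


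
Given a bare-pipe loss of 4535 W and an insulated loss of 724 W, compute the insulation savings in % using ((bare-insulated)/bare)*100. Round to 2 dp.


Savings = ((4535-724)/4535)*100 = 84.04 %

84.04 %


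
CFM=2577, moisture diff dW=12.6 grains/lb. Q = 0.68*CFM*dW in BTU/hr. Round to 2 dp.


Q = 0.68 * 2577 * 12.6 = 22079.74 BTU/hr

22079.74 BTU/hr


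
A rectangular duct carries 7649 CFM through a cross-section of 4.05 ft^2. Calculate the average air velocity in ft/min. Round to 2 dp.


V = 7649 / 4.05 = 1888.64 ft/min

1888.64 ft/min


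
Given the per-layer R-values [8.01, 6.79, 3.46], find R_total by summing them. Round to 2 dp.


R_total = 8.01 + 6.79 + 3.46 = 18.26

18.26


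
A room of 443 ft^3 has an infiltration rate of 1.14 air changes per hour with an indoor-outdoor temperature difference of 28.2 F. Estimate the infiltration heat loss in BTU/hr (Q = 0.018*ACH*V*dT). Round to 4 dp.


Q = 0.018 * 1.14 * 443 * 28.2 = 256.3482 BTU/hr

256.3482 BTU/hr


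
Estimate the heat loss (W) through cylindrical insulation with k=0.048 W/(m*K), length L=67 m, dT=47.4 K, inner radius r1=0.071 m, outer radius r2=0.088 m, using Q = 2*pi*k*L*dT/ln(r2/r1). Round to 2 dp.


Q = 2*pi*0.048*67*47.4/ln(0.088/0.071) = 4462.00 W

4462.00 W


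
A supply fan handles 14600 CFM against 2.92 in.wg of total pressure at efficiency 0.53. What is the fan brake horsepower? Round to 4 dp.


BHP = 14600 * 2.92 / (6356 * 0.53) = 12.6554 hp

12.6554 hp


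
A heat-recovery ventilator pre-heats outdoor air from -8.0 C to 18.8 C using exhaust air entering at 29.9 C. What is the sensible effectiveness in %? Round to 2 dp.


eff = (18.8-(-8.0))/(29.9-(-8.0))*100 = 70.71 %

70.71 %


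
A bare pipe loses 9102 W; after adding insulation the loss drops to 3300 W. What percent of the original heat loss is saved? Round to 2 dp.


Savings = ((9102-3300)/9102)*100 = 63.74 %

63.74 %


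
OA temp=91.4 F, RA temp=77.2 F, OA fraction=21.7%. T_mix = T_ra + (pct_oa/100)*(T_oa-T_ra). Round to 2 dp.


T_mix = 77.2 + (21.7/100)*(91.4-77.2) = 80.28 F

80.28 F


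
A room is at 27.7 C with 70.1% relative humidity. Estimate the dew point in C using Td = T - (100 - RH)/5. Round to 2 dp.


Td = 27.7 - (100-70.1)/5 = 21.72 C

21.72 C


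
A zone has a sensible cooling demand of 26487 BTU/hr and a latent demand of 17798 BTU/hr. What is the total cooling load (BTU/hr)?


Qt = 26487 + 17798 = 44285 BTU/hr

44285 BTU/hr


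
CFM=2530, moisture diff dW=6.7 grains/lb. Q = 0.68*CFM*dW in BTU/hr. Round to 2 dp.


Q = 0.68 * 2530 * 6.7 = 11526.68 BTU/hr

11526.68 BTU/hr


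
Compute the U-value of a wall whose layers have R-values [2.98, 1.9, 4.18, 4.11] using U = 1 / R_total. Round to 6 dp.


R_total = 2.98 + 1.9 + 4.18 + 4.11 = 13.17
U = 1/13.17 = 0.075930

0.075930


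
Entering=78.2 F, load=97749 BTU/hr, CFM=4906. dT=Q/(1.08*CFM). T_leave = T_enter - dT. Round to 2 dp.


dT = 97749/(1.08*4906) = 18.4485
T_leave = 78.2 - 18.4485 = 59.75 F

59.75 F


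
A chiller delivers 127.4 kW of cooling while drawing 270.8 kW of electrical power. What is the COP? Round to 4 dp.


COP = 127.4 / 270.8 = 0.4705

0.4705


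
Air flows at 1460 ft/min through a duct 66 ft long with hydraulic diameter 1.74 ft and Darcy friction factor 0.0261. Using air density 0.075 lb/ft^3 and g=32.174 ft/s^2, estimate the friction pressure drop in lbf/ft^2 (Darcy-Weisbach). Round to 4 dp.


v_fps = 1460/60 = 24.3333 ft/s
dp = 0.0261*(66/1.74)*0.075*24.3333^2/(2*32.174) = 0.6832 lbf/ft^2

0.6832 lbf/ft^2


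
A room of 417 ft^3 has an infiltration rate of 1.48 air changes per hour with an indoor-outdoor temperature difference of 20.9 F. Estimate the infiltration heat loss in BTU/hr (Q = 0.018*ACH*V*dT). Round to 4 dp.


Q = 0.018 * 1.48 * 417 * 20.9 = 232.1756 BTU/hr

232.1756 BTU/hr


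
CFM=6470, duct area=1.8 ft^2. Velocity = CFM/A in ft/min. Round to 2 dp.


V = 6470 / 1.8 = 3594.44 ft/min

3594.44 ft/min


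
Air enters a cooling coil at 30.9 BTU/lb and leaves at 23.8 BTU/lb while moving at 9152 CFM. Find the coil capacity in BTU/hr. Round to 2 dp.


Q = 4.5 * 9152 * (30.9 - 23.8) = 292406.40 BTU/hr

292406.40 BTU/hr


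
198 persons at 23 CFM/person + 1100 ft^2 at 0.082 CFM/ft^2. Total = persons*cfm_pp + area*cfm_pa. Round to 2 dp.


Total = 198*23 + 1100*0.082 = 4644.20 CFM

4644.20 CFM


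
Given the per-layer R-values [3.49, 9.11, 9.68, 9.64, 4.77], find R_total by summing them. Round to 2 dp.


R_total = 3.49 + 9.11 + 9.68 + 9.64 + 4.77 = 36.69

36.69


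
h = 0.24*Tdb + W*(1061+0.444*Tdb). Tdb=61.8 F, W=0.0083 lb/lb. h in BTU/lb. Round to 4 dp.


h = 0.24*61.8 + 0.0083*(1061+0.444*61.8) = 23.8660 BTU/lb

23.8660 BTU/lb


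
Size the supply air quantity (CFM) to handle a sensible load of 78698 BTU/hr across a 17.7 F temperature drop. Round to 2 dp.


CFM = 78698 / (1.08 * 17.7) = 4116.87

4116.87 CFM


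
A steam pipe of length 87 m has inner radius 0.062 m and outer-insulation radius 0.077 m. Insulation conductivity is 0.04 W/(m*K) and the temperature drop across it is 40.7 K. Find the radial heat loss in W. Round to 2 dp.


Q = 2*pi*0.04*87*40.7/ln(0.077/0.062) = 4107.26 W

4107.26 W


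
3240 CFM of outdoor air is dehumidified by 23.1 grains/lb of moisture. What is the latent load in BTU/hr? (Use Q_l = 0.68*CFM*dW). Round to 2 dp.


Q = 0.68 * 3240 * 23.1 = 50893.92 BTU/hr

50893.92 BTU/hr


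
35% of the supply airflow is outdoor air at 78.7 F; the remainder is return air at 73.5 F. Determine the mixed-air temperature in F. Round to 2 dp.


T_mix = 0.35*78.7 + 0.65*73.5 = 75.32 F

75.32 F


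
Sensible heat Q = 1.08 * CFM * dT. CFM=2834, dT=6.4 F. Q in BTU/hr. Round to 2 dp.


Q = 1.08 * 2834 * 6.4 = 19588.61 BTU/hr

19588.61 BTU/hr


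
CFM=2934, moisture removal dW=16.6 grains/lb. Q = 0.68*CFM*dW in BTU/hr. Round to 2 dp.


Q = 0.68 * 2934 * 16.6 = 33118.99 BTU/hr

33118.99 BTU/hr


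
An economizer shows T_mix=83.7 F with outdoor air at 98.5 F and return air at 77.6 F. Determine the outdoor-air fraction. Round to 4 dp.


frac = (83.7 - 77.6) / (98.5 - 77.6) = 0.2919

0.2919


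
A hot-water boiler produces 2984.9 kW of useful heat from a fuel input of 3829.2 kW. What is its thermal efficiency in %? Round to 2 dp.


eta = (2984.9/3829.2)*100 = 77.95 %

77.95 %


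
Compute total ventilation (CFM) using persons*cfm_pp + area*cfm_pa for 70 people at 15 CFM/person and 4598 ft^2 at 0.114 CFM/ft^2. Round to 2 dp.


Total = 70*15 + 4598*0.114 = 1574.17 CFM

1574.17 CFM


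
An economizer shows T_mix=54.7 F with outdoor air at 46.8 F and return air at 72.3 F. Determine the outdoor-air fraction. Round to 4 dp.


frac = (54.7 - 72.3) / (46.8 - 72.3) = 0.6902

0.6902


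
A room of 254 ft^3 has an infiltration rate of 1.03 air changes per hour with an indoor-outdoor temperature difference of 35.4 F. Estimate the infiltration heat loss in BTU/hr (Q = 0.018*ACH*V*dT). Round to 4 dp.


Q = 0.018 * 1.03 * 254 * 35.4 = 166.7043 BTU/hr

166.7043 BTU/hr


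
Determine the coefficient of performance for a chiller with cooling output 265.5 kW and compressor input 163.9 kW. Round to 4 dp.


COP = 265.5 / 163.9 = 1.6199

1.6199


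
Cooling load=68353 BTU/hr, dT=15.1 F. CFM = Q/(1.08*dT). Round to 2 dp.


CFM = 68353 / (1.08 * 15.1) = 4191.38

4191.38 CFM


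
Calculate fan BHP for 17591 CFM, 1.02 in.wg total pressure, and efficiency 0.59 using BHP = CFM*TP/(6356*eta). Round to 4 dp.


BHP = 17591 * 1.02 / (6356 * 0.59) = 4.7847 hp

4.7847 hp


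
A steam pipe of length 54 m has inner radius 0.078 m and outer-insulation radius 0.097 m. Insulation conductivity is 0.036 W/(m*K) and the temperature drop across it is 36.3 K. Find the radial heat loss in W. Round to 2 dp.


Q = 2*pi*0.036*54*36.3/ln(0.097/0.078) = 2033.86 W

2033.86 W


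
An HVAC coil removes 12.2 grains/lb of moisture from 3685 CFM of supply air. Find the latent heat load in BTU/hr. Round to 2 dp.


Q = 0.68 * 3685 * 12.2 = 30570.76 BTU/hr

30570.76 BTU/hr


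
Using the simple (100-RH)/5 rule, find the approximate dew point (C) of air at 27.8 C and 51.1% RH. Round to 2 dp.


Td = 27.8 - (100-51.1)/5 = 18.02 C

18.02 C


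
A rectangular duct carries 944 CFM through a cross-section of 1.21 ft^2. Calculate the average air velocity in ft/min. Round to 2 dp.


V = 944 / 1.21 = 780.17 ft/min

780.17 ft/min


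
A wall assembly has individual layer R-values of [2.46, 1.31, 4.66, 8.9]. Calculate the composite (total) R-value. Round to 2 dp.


R_total = 2.46 + 1.31 + 4.66 + 8.9 = 17.33

17.33


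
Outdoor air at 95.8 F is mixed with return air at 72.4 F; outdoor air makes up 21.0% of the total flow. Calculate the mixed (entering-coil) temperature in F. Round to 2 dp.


T_mix = 72.4 + (21.0/100)*(95.8-72.4) = 77.31 F

77.31 F


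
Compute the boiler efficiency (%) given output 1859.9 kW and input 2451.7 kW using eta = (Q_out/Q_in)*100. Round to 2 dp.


eta = (1859.9/2451.7)*100 = 75.86 %

75.86 %


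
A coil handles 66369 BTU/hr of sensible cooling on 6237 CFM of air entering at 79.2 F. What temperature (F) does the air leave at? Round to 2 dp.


dT = 66369/(1.08*6237) = 9.8529
T_leave = 79.2 - 9.8529 = 69.35 F

69.35 F


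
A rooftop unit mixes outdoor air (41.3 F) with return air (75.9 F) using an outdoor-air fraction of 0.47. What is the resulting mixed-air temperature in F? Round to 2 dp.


T_mix = 0.47*41.3 + 0.53*75.9 = 59.64 F

59.64 F


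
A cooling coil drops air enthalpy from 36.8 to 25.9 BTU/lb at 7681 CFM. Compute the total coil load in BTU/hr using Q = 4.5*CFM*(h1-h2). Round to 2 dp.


Q = 4.5 * 7681 * (36.8 - 25.9) = 376753.05 BTU/hr

376753.05 BTU/hr


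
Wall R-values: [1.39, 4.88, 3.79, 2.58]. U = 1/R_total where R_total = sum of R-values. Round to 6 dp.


R_total = 1.39 + 4.88 + 3.79 + 2.58 = 12.64
U = 1/12.64 = 0.079114

0.079114


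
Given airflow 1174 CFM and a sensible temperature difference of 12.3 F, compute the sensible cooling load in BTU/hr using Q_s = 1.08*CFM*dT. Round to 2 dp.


Q = 1.08 * 1174 * 12.3 = 15595.42 BTU/hr

15595.42 BTU/hr


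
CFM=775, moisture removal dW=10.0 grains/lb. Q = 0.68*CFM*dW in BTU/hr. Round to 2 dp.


Q = 0.68 * 775 * 10.0 = 5270.00 BTU/hr

5270.00 BTU/hr


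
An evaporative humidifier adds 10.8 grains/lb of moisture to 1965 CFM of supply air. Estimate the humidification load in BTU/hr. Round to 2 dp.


Q = 0.68 * 1965 * 10.8 = 14430.96 BTU/hr

14430.96 BTU/hr


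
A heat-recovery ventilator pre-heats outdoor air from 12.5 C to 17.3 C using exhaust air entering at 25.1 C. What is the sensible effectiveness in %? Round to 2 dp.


eff = (17.3-12.5)/(25.1-12.5)*100 = 38.10 %

38.10 %


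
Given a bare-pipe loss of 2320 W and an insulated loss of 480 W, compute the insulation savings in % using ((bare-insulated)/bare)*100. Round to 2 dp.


Savings = ((2320-480)/2320)*100 = 79.31 %

79.31 %


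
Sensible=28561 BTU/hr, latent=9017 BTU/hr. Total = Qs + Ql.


Qt = 28561 + 9017 = 37578 BTU/hr

37578 BTU/hr


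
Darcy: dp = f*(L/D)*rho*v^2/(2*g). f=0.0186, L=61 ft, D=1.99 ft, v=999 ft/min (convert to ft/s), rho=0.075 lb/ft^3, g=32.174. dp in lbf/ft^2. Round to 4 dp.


v_fps = 999/60 = 16.65 ft/s
dp = 0.0186*(61/1.99)*0.075*16.65^2/(2*32.174) = 0.1842 lbf/ft^2

0.1842 lbf/ft^2


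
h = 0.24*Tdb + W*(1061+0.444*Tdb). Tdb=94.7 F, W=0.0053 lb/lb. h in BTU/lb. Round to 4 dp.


h = 0.24*94.7 + 0.0053*(1061+0.444*94.7) = 28.5741 BTU/lb

28.5741 BTU/lb


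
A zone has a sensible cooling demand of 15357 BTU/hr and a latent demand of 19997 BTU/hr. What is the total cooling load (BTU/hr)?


Qt = 15357 + 19997 = 35354 BTU/hr

35354 BTU/hr


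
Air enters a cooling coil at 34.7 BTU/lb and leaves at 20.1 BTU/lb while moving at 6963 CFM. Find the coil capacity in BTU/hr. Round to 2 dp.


Q = 4.5 * 6963 * (34.7 - 20.1) = 457469.10 BTU/hr

457469.10 BTU/hr


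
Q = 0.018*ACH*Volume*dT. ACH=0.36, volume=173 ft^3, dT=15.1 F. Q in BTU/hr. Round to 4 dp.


Q = 0.018 * 0.36 * 173 * 15.1 = 16.9277 BTU/hr

16.9277 BTU/hr


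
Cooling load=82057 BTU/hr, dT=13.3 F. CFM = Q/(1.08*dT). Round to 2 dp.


CFM = 82057 / (1.08 * 13.3) = 5712.68

5712.68 CFM
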